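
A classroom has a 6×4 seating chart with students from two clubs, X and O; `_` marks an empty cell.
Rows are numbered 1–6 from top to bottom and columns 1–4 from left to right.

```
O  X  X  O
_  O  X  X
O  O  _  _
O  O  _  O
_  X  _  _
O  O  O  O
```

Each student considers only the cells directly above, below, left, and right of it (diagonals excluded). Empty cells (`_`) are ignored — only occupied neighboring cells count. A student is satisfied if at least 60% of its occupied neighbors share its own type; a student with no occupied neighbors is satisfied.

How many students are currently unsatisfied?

Row 1: (1,1)O 0/1 unhappy · (1,2)X 1/3 unhappy · (1,3)X 2/3 ok · (1,4)O 0/2 unhappy
Row 2: (2,2)O 1/3 unhappy · (2,3)X 2/3 ok · (2,4)X 1/2 unhappy
Row 3: (3,1)O 2/2 ok · (3,2)O 3/3 ok
Row 4: (4,1)O 2/2 ok · (4,2)O 2/3 ok · (4,4)O 0/0 ok
Row 5: (5,2)X 0/2 unhappy
Row 6: (6,1)O 1/1 ok · (6,2)O 2/3 ok · (6,3)O 2/2 ok · (6,4)O 1/1 ok
Unsatisfied: (1,1), (1,2), (1,4), (2,2), (2,4), (5,2) — 6 in total.

6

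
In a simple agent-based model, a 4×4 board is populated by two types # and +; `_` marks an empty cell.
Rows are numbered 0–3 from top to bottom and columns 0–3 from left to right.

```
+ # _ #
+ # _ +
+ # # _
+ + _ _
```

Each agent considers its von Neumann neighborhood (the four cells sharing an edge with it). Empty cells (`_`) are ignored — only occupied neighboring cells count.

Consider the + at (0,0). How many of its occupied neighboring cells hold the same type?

Occupied neighbors of (0,0): (1,0)=+, (0,1)=#.
Same type (+): 1 of 2.

1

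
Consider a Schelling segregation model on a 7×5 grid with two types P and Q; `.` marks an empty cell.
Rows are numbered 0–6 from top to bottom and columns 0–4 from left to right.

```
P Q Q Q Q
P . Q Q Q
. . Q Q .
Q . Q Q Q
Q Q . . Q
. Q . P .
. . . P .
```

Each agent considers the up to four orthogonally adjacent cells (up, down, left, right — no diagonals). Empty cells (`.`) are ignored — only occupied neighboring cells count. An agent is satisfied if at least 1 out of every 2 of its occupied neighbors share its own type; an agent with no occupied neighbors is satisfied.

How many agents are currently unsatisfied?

0

(0,0)P 1/2 satisfied
(0,1)Q 1/2 satisfied
(0,2)Q 3/3 satisfied
(0,3)Q 3/3 satisfied
(0,4)Q 2/2 satisfied
(1,0)P 1/1 satisfied
(1,2)Q 3/3 satisfied
(1,3)Q 4/4 satisfied
(1,4)Q 2/2 satisfied
(2,2)Q 3/3 satisfied
(2,3)Q 3/3 satisfied
(3,0)Q 1/1 satisfied
(3,2)Q 2/2 satisfied
(3,3)Q 3/3 satisfied
(3,4)Q 2/2 satisfied
(4,0)Q 2/2 satisfied
(4,1)Q 2/2 satisfied
(4,4)Q 1/1 satisfied
(5,1)Q 1/1 satisfied
(5,3)P 1/1 satisfied
(6,3)P 1/1 satisfied
Every one meets the threshold.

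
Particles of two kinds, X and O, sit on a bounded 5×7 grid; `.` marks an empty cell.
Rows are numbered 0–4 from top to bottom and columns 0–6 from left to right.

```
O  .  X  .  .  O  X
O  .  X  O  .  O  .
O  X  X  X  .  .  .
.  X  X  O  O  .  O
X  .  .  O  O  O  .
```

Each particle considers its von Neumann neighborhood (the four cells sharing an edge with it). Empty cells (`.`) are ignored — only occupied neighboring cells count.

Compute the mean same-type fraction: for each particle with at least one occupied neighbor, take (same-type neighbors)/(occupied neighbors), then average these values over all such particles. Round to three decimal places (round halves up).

Row 0: (0,0)O 1/1 · (0,2)X 1/1 · (0,5)O 1/2 · (0,6)X 0/1
Row 1: (1,0)O 2/2 · (1,2)X 2/3 · (1,3)O 0/2 · (1,5)O 1/1
Row 2: (2,0)O 1/2 · (2,1)X 2/3 · (2,2)X 4/4 · (2,3)X 1/3
Row 3: (3,1)X 2/2 · (3,2)X 2/3 · (3,3)O 2/4 · (3,4)O 2/2 · (3,6)O — no occupied neighbors
Row 4: (4,0)X — no occupied neighbors · (4,3)O 2/2 · (4,4)O 3/3 · (4,5)O 1/1
Sum over 19 particles: 1/1 + 1/1 + 1/2 + 0/1 + 2/2 + 2/3 + 0/2 + 1/1 + 1/2 + 2/3 + 4/4 + 1/3 + 2/2 + 2/3 + 2/4 + 2/2 + 2/2 + 3/3 + 1/1 = 83/6; mean = 83/6 ÷ 19 = 83/114 = 0.728070… → 0.728.

0.728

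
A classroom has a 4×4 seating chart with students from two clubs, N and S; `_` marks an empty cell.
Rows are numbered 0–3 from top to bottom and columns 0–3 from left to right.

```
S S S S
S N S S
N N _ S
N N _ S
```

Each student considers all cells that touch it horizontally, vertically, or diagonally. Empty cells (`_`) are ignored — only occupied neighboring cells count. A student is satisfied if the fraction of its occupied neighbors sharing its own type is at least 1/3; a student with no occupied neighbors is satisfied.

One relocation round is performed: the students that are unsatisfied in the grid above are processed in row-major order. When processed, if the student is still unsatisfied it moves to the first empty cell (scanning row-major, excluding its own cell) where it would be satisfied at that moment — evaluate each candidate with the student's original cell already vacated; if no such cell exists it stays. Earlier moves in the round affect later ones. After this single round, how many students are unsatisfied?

Initially unsatisfied (in order): (1,1).
  (1,1) → (2,2).
Resulting grid:
S S S S
S _ S S
N N N S
N N _ S
All satisfied now.

0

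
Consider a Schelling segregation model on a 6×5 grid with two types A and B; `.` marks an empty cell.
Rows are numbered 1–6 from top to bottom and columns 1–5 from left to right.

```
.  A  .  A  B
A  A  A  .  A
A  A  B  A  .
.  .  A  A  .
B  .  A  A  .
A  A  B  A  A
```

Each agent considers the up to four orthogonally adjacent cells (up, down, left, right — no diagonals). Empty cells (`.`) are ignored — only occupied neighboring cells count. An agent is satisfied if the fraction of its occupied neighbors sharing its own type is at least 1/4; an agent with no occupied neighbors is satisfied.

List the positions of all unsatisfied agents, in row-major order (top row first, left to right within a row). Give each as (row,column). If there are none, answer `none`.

(1,4), (1,5), (2,5), (3,3), (5,1), (6,3)

(1,2)A 1/1 satisfied
(1,4)A 0/1 not
(1,5)B 0/2 not
(2,1)A 2/2 satisfied
(2,2)A 4/4 satisfied
(2,3)A 1/2 satisfied
(2,5)A 0/1 not
(3,1)A 2/2 satisfied
(3,2)A 2/3 satisfied
(3,3)B 0/4 not
(3,4)A 1/2 satisfied
(4,3)A 2/3 satisfied
(4,4)A 3/3 satisfied
(5,1)B 0/1 not
(5,3)A 2/3 satisfied
(5,4)A 3/3 satisfied
(6,1)A 1/2 satisfied
(6,2)A 1/2 satisfied
(6,3)B 0/3 not
(6,4)A 2/3 satisfied
(6,5)A 1/1 satisfied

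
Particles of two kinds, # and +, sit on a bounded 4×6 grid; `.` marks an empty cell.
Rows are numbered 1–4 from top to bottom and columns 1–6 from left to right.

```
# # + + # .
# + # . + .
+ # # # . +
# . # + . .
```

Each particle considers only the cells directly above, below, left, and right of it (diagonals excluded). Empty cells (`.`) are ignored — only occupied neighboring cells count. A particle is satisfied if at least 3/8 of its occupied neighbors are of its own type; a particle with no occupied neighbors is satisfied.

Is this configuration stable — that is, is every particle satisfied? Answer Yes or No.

Row 1: (1,1)# 2/2 ok · (1,2)# 1/3 unhappy · (1,3)+ 1/3 unhappy · (1,4)+ 1/2 ok · (1,5)# 0/2 unhappy
Row 2: (2,1)# 1/3 unhappy · (2,2)+ 0/4 unhappy · (2,3)# 1/3 unhappy · (2,5)+ 0/1 unhappy
Row 3: (3,1)+ 0/3 unhappy · (3,2)# 1/3 unhappy · (3,3)# 4/4 ok · (3,4)# 1/2 ok · (3,6)+ 0/0 ok
Row 4: (4,1)# 0/1 unhappy · (4,3)# 1/2 ok · (4,4)+ 0/2 unhappy
For instance (1,2) has only 1/3 same-type neighbors, below 3/8.

No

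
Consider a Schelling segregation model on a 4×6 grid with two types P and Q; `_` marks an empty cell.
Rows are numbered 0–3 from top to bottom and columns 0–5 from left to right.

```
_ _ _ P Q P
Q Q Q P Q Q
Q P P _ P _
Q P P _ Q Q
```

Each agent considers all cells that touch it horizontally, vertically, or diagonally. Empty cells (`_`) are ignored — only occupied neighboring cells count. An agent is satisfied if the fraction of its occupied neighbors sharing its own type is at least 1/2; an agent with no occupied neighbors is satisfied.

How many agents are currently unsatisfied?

8

Row 0: (0,3)P 1/4 ✗ · (0,4)Q 2/5 ✗ · (0,5)P 0/3 ✗
Row 1: (1,0)Q 2/3 ✓ · (1,1)Q 3/5 ✓ · (1,2)Q 1/5 ✗ · (1,3)P 3/6 ✓ · (1,4)Q 2/6 ✗ · (1,5)Q 2/4 ✓
Row 2: (2,0)Q 3/5 ✓ · (2,1)P 3/8 ✗ · (2,2)P 4/6 ✓ · (2,4)P 1/5 ✗
Row 3: (3,0)Q 1/3 ✗ · (3,1)P 3/5 ✓ · (3,2)P 3/3 ✓ · (3,4)Q 1/2 ✓ · (3,5)Q 1/2 ✓
Unsatisfied: (0,3), (0,4), (0,5), (1,2), (1,4), (2,1), (2,4), (3,0) — 8 in total.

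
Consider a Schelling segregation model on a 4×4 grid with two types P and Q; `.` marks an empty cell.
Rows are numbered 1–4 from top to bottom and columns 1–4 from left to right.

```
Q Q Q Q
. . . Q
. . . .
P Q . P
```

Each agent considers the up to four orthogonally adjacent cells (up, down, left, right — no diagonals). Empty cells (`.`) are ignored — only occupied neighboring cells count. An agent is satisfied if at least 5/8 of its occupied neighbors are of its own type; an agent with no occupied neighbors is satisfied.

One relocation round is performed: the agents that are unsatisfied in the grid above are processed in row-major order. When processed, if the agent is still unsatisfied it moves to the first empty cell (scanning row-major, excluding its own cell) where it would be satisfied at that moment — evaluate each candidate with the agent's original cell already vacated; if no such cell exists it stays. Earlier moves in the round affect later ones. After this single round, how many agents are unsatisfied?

0

Initially unsatisfied (in order): (4,1), (4,2).
  (4,1) → (3,1).
  (4,2): now satisfied by earlier moves; stays.
Resulting grid:
Q Q Q Q
. . . Q
P . . .
. Q . P
All satisfied now.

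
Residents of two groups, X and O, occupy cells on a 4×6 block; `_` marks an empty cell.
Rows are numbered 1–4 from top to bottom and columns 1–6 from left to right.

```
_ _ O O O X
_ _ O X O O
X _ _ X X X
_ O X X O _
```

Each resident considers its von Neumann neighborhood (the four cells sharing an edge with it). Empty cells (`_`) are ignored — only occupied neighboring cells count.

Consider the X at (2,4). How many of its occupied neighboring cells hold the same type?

Occupied neighbors of (2,4): (1,4)=O, (3,4)=X, (2,3)=O, (2,5)=O.
Same type (X): 1 of 4.

1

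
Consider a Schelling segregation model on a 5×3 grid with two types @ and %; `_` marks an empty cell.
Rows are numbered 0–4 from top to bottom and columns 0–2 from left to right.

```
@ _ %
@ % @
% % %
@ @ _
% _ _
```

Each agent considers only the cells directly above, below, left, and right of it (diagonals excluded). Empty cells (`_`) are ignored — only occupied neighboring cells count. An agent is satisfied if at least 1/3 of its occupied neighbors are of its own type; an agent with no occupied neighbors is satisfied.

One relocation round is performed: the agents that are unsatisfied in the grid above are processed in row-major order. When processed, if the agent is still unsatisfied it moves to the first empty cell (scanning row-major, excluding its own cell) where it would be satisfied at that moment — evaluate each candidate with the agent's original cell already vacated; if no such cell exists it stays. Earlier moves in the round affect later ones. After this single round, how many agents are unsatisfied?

0

Initially unsatisfied (in order): (0,2), (1,2), (4,0).
  (0,2) → (0,1).
  (1,2) → (3,2).
  (4,0) → (0,2).
Resulting grid:
@ % %
@ % _
% % %
@ @ @
_ _ _
All satisfied now.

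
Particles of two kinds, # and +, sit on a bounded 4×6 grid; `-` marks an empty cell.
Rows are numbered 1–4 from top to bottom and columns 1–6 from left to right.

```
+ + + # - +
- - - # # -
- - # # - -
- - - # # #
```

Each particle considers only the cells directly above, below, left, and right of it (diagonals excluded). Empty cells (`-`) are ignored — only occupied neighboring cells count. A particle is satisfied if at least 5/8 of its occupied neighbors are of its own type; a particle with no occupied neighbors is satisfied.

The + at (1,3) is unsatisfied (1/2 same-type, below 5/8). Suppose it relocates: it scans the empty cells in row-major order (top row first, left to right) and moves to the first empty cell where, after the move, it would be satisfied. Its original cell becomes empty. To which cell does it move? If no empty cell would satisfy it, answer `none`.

Vacating (1,3). Empty cells in order:
  (1,5): 1/3 same-type → still unsatisfied.
  (2,1): 1/1 same-type → satisfied — stop here.

(2,1)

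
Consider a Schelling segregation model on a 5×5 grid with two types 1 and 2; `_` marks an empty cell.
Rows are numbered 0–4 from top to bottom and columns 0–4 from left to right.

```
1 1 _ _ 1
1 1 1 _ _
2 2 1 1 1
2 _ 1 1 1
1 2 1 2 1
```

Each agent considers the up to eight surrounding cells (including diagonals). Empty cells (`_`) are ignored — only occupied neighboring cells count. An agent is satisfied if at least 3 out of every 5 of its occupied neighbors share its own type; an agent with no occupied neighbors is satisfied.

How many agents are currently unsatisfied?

(0,0)1 3/3 ✓
(0,1)1 4/4 ✓
(0,4)1 0/0 ✓
(1,0)1 3/5 ✓
(1,1)1 5/7 ✓
(1,2)1 4/5 ✓
(2,0)2 2/4 ✗
(2,1)2 2/7 ✗
(2,2)1 5/6 ✓
(2,3)1 6/6 ✓
(2,4)1 3/3 ✓
(3,0)2 3/4 ✓
(3,2)1 4/7 ✗
(3,3)1 7/8 ✓
(3,4)1 4/5 ✓
(4,0)1 0/2 ✗
(4,1)2 1/4 ✗
(4,2)1 2/4 ✗
(4,3)2 0/5 ✗
(4,4)1 2/3 ✓
Unsatisfied: (2,0), (2,1), (3,2), (4,0), (4,1), (4,2), (4,3) — 7 in total.

7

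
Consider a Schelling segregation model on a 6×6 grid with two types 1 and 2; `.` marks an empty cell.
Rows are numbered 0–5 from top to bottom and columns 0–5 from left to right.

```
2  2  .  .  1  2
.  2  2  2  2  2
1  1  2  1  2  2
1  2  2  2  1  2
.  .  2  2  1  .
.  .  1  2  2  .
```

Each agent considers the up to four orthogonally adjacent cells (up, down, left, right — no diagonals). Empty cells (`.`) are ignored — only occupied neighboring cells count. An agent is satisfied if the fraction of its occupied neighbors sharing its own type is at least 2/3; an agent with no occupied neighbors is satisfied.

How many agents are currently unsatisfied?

14

Row 0: (0,0)2 1/1 satisfied · (0,1)2 2/2 satisfied · (0,4)1 0/2 not · (0,5)2 1/2 not
Row 1: (1,1)2 2/3 satisfied · (1,2)2 3/3 satisfied · (1,3)2 2/3 satisfied · (1,4)2 3/4 satisfied · (1,5)2 3/3 satisfied
Row 2: (2,0)1 2/2 satisfied · (2,1)1 1/4 not · (2,2)2 2/4 not · (2,3)1 0/4 not · (2,4)2 2/4 not · (2,5)2 3/3 satisfied
Row 3: (3,0)1 1/2 not · (3,1)2 1/3 not · (3,2)2 4/4 satisfied · (3,3)2 2/4 not · (3,4)1 1/4 not · (3,5)2 1/2 not
Row 4: (4,2)2 2/3 satisfied · (4,3)2 3/4 satisfied · (4,4)1 1/3 not
Row 5: (5,2)1 0/2 not · (5,3)2 2/3 satisfied · (5,4)2 1/2 not
Unsatisfied: (0,4), (0,5), (2,1), (2,2), (2,3), (2,4), (3,0), (3,1), (3,3), (3,4), (3,5), (4,4), (5,2), (5,4) — 14 in total.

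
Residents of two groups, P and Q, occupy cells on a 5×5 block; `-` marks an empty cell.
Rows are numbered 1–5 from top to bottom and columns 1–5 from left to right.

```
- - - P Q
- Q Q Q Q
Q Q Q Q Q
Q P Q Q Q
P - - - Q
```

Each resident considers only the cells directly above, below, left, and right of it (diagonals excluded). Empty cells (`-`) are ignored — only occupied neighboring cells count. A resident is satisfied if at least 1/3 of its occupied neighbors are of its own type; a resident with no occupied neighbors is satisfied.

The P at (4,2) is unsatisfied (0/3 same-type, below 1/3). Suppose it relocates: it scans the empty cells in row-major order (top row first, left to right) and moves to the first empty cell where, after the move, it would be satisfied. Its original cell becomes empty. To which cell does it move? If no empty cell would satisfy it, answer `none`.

(1,1)

Vacating (4,2). Empty cells in order:
  (1,1): 0/0 same-type → satisfied — stop here.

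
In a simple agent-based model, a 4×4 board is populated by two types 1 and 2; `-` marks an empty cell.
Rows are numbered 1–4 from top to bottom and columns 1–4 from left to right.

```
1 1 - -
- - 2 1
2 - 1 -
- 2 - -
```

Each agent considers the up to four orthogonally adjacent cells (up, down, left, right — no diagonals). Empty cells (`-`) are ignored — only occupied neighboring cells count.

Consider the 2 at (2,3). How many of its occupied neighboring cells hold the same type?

Occupied neighbors of (2,3): (3,3)=1, (2,4)=1.
Same type (2): 0 of 2.

0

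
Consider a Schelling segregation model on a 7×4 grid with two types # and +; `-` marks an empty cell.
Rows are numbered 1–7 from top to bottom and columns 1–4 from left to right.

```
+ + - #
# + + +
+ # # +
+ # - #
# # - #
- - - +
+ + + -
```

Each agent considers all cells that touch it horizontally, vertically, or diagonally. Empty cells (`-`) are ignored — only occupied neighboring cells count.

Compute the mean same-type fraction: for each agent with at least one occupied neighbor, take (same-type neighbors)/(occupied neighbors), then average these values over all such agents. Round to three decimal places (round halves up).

Row 1: (1,1)+ 2/3 · (1,2)+ 3/4 · (1,4)# 0/2
Row 2: (2,1)# 1/5 · (2,2)+ 4/7 · (2,3)+ 4/7 · (2,4)+ 2/4
Row 3: (3,1)+ 2/5 · (3,2)# 3/7 · (3,3)# 3/7 · (3,4)+ 2/4
Row 4: (4,1)+ 1/5 · (4,2)# 4/6 · (4,4)# 2/3
Row 5: (5,1)# 2/3 · (5,2)# 2/3 · (5,4)# 1/2
Row 6: (6,4)+ 1/2
Row 7: (7,1)+ 1/1 · (7,2)+ 2/2 · (7,3)+ 2/2
Sum over 21 agents: 2/3 + 3/4 + 0/2 + 1/5 + 4/7 + 4/7 + 2/4 + 2/5 + 3/7 + 3/7 + 2/4 + 1/5 + 4/6 + 2/3 + 2/3 + 2/3 + 1/2 + 1/2 + 1/1 + 2/2 + 2/2 = 713/60; mean = 713/60 ÷ 21 = 713/1260 = 0.565873… → 0.566.

0.566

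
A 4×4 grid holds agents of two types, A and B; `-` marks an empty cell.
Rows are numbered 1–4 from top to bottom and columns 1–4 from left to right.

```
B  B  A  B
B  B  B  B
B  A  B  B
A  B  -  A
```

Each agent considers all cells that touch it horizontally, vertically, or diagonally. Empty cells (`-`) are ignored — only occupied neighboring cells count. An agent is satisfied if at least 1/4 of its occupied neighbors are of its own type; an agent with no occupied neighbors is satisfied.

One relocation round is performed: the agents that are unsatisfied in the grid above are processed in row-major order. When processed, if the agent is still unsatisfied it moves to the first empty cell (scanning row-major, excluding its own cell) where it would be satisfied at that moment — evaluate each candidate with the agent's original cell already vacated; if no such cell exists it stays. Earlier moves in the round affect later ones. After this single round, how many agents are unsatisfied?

Initially unsatisfied (in order): (1,3), (3,2), (4,4).
  (1,3) → (4,3).
  (3,2): now satisfied by earlier moves; stays.
  (4,4): now satisfied by earlier moves; stays.
Resulting grid:
B B - B
B B B B
B A B B
A B A A
All satisfied now.

0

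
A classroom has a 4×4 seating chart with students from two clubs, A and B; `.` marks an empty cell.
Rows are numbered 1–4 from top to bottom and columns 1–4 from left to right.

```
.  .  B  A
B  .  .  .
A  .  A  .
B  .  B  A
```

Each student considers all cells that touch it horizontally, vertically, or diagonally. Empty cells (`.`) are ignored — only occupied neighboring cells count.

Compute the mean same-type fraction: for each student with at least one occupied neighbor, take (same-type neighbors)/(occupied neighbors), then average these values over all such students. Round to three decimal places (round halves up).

Row 1: (1,3)B 0/1 · (1,4)A 0/1
Row 2: (2,1)B 0/1
Row 3: (3,1)A 0/2 · (3,3)A 1/2
Row 4: (4,1)B 0/1 · (4,3)B 0/2 · (4,4)A 1/2
Sum over 8 students: 0/1 + 0/1 + 0/1 + 0/2 + 1/2 + 0/1 + 0/2 + 1/2 = 1; mean = 1 ÷ 8 = 1/8 = 0.125 → 0.125.

0.125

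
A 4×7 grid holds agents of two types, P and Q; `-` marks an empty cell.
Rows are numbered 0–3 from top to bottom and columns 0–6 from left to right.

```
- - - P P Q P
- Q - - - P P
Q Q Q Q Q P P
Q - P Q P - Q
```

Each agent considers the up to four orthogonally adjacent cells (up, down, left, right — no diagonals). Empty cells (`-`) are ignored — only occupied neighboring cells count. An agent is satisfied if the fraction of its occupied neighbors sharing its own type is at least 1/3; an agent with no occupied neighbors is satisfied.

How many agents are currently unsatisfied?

4

Row 0: (0,3)P 1/1 satisfied · (0,4)P 1/2 satisfied · (0,5)Q 0/3 not · (0,6)P 1/2 satisfied
Row 1: (1,1)Q 1/1 satisfied · (1,5)P 2/3 satisfied · (1,6)P 3/3 satisfied
Row 2: (2,0)Q 2/2 satisfied · (2,1)Q 3/3 satisfied · (2,2)Q 2/3 satisfied · (2,3)Q 3/3 satisfied · (2,4)Q 1/3 satisfied · (2,5)P 2/3 satisfied · (2,6)P 2/3 satisfied
Row 3: (3,0)Q 1/1 satisfied · (3,2)P 0/2 not · (3,3)Q 1/3 satisfied · (3,4)P 0/2 not · (3,6)Q 0/1 not
Unsatisfied: (0,5), (3,2), (3,4), (3,6) — 4 in total.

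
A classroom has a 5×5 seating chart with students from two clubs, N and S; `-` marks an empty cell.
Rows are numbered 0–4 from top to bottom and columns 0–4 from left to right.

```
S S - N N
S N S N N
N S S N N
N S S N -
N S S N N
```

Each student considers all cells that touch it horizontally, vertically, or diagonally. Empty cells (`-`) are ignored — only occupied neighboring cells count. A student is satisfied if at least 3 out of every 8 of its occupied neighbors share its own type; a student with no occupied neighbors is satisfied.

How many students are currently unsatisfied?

2

Row 0: (0,0)S 2/3 ✓ · (0,1)S 3/4 ✓ · (0,3)N 3/4 ✓ · (0,4)N 3/3 ✓
Row 1: (1,0)S 3/5 ✓ · (1,1)N 1/7 ✗ · (1,2)S 3/7 ✓ · (1,3)N 5/7 ✓ · (1,4)N 5/5 ✓
Row 2: (2,0)N 2/5 ✓ · (2,1)S 5/8 ✓ · (2,2)S 4/8 ✓ · (2,3)N 4/7 ✓ · (2,4)N 4/4 ✓
Row 3: (3,0)N 2/5 ✓ · (3,1)S 5/8 ✓ · (3,2)S 5/8 ✓ · (3,3)N 4/7 ✓
Row 4: (4,0)N 1/3 ✗ · (4,1)S 3/5 ✓ · (4,2)S 3/5 ✓ · (4,3)N 2/4 ✓ · (4,4)N 2/2 ✓
Unsatisfied: (1,1), (4,0) — 2 in total.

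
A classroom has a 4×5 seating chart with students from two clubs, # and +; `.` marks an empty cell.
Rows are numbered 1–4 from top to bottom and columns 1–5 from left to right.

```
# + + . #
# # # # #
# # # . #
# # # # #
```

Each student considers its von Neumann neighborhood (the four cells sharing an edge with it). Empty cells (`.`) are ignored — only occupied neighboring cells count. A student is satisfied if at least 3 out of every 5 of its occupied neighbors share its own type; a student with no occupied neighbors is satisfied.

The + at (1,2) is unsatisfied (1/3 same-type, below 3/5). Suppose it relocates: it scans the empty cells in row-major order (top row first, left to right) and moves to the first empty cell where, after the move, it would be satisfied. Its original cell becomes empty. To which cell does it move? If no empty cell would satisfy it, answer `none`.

Vacating (1,2). Empty cells in order:
  (1,4): 1/3 same-type → still unsatisfied.
  (3,4): 0/4 same-type → still unsatisfied.

none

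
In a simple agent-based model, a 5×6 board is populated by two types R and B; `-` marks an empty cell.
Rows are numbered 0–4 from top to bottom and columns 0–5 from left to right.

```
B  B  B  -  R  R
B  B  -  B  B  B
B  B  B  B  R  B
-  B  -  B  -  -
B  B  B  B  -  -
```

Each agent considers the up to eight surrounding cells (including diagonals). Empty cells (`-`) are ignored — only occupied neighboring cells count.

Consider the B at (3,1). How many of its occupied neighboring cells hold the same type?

6

Occupied neighbors of (3,1): (2,0)=B, (2,1)=B, (2,2)=B, (4,0)=B, (4,1)=B, (4,2)=B.
Same type (B): 6 of 6.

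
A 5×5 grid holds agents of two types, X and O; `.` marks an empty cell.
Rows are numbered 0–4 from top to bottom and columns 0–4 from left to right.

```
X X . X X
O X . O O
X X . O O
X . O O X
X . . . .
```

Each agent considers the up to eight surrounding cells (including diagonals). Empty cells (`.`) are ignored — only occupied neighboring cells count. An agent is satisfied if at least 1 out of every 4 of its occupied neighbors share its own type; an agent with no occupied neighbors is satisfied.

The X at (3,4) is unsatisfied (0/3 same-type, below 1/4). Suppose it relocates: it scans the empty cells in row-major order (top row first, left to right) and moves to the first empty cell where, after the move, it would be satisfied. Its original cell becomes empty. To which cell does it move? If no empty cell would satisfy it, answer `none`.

Vacating (3,4). Empty cells in order:
  (0,2): 3/4 same-type → satisfied — stop here.

(0,2)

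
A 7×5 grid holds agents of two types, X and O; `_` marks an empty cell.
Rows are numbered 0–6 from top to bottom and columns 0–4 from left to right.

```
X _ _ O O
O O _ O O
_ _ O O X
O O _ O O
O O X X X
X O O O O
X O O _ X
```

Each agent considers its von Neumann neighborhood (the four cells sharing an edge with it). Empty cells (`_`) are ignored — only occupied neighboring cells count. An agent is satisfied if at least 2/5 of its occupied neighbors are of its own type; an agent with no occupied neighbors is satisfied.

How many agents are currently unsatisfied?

(0,0)X 0/1 not
(0,3)O 2/2 satisfied
(0,4)O 2/2 satisfied
(1,0)O 1/2 satisfied
(1,1)O 1/1 satisfied
(1,3)O 3/3 satisfied
(1,4)O 2/3 satisfied
(2,2)O 1/1 satisfied
(2,3)O 3/4 satisfied
(2,4)X 0/3 not
(3,0)O 2/2 satisfied
(3,1)O 2/2 satisfied
(3,3)O 2/3 satisfied
(3,4)O 1/3 not
(4,0)O 2/3 satisfied
(4,1)O 3/4 satisfied
(4,2)X 1/3 not
(4,3)X 2/4 satisfied
(4,4)X 1/3 not
(5,0)X 1/3 not
(5,1)O 3/4 satisfied
(5,2)O 3/4 satisfied
(5,3)O 2/3 satisfied
(5,4)O 1/3 not
(6,0)X 1/2 satisfied
(6,1)O 2/3 satisfied
(6,2)O 2/2 satisfied
(6,4)X 0/1 not
Unsatisfied: (0,0), (2,4), (3,4), (4,2), (4,4), (5,0), (5,4), (6,4) — 8 in total.

8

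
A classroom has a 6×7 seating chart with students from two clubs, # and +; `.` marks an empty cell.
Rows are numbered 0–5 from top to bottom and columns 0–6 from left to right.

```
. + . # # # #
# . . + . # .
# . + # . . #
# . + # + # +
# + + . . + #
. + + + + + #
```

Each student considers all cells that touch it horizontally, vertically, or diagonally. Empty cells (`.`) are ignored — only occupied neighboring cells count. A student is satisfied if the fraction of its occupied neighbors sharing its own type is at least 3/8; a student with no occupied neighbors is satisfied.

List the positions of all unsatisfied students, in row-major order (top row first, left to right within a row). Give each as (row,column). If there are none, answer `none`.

Row 0: (0,1)+ 0/1 not · (0,3)# 1/2 satisfied · (0,4)# 3/4 satisfied · (0,5)# 3/3 satisfied · (0,6)# 2/2 satisfied
Row 1: (1,0)# 1/2 satisfied · (1,3)+ 1/4 not · (1,5)# 4/4 satisfied
Row 2: (2,0)# 2/2 satisfied · (2,2)+ 2/4 satisfied · (2,3)# 1/5 not · (2,6)# 2/3 satisfied
Row 3: (3,0)# 2/3 satisfied · (3,2)+ 3/5 satisfied · (3,3)# 1/5 not · (3,4)+ 1/4 not · (3,5)# 2/5 satisfied · (3,6)+ 1/4 not
Row 4: (4,0)# 1/3 not · (4,1)+ 4/6 satisfied · (4,2)+ 5/6 satisfied · (4,5)+ 4/7 satisfied · (4,6)# 2/5 satisfied
Row 5: (5,1)+ 3/4 satisfied · (5,2)+ 4/4 satisfied · (5,3)+ 3/3 satisfied · (5,4)+ 3/3 satisfied · (5,5)+ 2/4 satisfied · (5,6)# 1/3 not

(0,1), (1,3), (2,3), (3,3), (3,4), (3,6), (4,0), (5,6)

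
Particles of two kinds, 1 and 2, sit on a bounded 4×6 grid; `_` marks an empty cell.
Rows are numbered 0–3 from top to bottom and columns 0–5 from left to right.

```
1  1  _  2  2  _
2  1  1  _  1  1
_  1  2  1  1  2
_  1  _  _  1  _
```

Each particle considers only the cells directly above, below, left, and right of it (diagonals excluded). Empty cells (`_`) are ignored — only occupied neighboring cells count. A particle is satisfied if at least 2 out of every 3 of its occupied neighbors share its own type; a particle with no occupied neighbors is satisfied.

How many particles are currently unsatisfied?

8

Row 0: (0,0)1 1/2 not · (0,1)1 2/2 satisfied · (0,3)2 1/1 satisfied · (0,4)2 1/2 not
Row 1: (1,0)2 0/2 not · (1,1)1 3/4 satisfied · (1,2)1 1/2 not · (1,4)1 2/3 satisfied · (1,5)1 1/2 not
Row 2: (2,1)1 2/3 satisfied · (2,2)2 0/3 not · (2,3)1 1/2 not · (2,4)1 3/4 satisfied · (2,5)2 0/2 not
Row 3: (3,1)1 1/1 satisfied · (3,4)1 1/1 satisfied
Unsatisfied: (0,0), (0,4), (1,0), (1,2), (1,5), (2,2), (2,3), (2,5) — 8 in total.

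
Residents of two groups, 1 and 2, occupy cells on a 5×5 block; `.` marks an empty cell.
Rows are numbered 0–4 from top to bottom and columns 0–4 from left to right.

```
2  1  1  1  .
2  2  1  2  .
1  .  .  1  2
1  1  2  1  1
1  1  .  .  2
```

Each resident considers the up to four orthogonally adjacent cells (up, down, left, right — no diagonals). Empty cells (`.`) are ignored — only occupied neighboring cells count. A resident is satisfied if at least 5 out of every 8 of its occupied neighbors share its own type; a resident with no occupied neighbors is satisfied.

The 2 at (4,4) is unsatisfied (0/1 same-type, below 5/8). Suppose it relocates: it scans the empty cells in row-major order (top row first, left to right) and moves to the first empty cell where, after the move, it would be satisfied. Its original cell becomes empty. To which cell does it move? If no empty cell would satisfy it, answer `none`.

Vacating (4,4). Empty cells in order:
  (0,4): 0/1 same-type → still unsatisfied.
  (1,4): 2/2 same-type → satisfied — stop here.

(1,4)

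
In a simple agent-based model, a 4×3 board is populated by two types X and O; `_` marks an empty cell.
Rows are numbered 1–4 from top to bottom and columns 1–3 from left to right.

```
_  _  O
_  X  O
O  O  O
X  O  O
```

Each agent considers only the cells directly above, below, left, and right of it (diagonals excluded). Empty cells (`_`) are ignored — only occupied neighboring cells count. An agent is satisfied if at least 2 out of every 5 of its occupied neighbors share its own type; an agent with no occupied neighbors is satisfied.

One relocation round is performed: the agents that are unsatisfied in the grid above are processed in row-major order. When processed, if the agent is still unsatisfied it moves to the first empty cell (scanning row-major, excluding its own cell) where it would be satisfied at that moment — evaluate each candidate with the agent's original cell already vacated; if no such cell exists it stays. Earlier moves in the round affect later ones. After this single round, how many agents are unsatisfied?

0

Initially unsatisfied (in order): (2,2), (4,1).
  (2,2) → (1,1).
  (4,1) → (1,2).
Resulting grid:
X X O
_ _ O
O O O
_ O O
All satisfied now.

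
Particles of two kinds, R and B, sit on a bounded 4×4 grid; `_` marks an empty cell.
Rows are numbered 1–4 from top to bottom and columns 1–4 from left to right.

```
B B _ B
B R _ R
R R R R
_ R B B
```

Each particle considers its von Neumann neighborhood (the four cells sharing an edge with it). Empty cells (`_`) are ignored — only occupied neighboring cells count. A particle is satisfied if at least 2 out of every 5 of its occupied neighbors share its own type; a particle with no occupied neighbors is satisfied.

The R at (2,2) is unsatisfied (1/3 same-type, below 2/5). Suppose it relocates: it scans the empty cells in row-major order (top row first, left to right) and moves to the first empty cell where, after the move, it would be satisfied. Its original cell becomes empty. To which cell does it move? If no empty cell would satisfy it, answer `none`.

(2,3)

Vacating (2,2). Empty cells in order:
  (1,3): 0/2 same-type → still unsatisfied.
  (2,3): 2/2 same-type → satisfied — stop here.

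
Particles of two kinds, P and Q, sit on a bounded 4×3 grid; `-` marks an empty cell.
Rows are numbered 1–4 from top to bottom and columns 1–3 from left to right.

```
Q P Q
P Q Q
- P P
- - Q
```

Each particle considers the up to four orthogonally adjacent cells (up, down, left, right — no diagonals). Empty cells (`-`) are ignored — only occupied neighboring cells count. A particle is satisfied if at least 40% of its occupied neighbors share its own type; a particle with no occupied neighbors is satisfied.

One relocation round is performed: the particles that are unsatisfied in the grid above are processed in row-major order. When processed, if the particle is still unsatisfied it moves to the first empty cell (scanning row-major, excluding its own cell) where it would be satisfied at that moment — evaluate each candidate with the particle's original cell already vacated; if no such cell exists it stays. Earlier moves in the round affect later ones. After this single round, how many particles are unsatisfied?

Initially unsatisfied (in order): (1,1), (1,2), (2,1), (2,2), (3,3), (4,3).
  (1,1) → (4,1).
  (1,2) → (1,1).
  (2,1): now satisfied by earlier moves; stays.
  (2,2) → (1,2).
  (3,3) → (2,2).
  (4,3): now satisfied by earlier moves; stays.
Resulting grid:
P Q Q
P P Q
- P -
Q - Q
Unsatisfied now: (1,2).

1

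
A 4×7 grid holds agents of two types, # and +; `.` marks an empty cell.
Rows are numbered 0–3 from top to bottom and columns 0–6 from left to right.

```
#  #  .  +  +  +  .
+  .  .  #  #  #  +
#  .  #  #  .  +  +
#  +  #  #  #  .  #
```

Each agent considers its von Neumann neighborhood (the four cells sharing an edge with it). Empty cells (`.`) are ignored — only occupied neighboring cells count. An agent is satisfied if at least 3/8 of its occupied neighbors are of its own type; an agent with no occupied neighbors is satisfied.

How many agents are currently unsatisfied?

4

(0,0)# 1/2 ✓
(0,1)# 1/1 ✓
(0,3)+ 1/2 ✓
(0,4)+ 2/3 ✓
(0,5)+ 1/2 ✓
(1,0)+ 0/2 ✗
(1,3)# 2/3 ✓
(1,4)# 2/3 ✓
(1,5)# 1/4 ✗
(1,6)+ 1/2 ✓
(2,0)# 1/2 ✓
(2,2)# 2/2 ✓
(2,3)# 3/3 ✓
(2,5)+ 1/2 ✓
(2,6)+ 2/3 ✓
(3,0)# 1/2 ✓
(3,1)+ 0/2 ✗
(3,2)# 2/3 ✓
(3,3)# 3/3 ✓
(3,4)# 1/1 ✓
(3,6)# 0/1 ✗
Unsatisfied: (1,0), (1,5), (3,1), (3,6) — 4 in total.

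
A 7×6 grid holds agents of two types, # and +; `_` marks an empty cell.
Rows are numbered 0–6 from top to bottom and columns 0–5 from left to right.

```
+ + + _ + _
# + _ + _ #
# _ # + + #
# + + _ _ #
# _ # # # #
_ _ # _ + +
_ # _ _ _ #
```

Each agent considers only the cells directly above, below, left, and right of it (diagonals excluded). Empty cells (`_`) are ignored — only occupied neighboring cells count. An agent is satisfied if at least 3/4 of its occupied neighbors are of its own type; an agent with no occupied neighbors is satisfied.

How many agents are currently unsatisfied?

Row 0: (0,0)+ 1/2 ✗ · (0,1)+ 3/3 ✓ · (0,2)+ 1/1 ✓ · (0,4)+ 0/0 ✓
Row 1: (1,0)# 1/3 ✗ · (1,1)+ 1/2 ✗ · (1,3)+ 1/1 ✓ · (1,5)# 1/1 ✓
Row 2: (2,0)# 2/2 ✓ · (2,2)# 0/2 ✗ · (2,3)+ 2/3 ✗ · (2,4)+ 1/2 ✗ · (2,5)# 2/3 ✗
Row 3: (3,0)# 2/3 ✗ · (3,1)+ 1/2 ✗ · (3,2)+ 1/3 ✗ · (3,5)# 2/2 ✓
Row 4: (4,0)# 1/1 ✓ · (4,2)# 2/3 ✗ · (4,3)# 2/2 ✓ · (4,4)# 2/3 ✗ · (4,5)# 2/3 ✗
Row 5: (5,2)# 1/1 ✓ · (5,4)+ 1/2 ✗ · (5,5)+ 1/3 ✗
Row 6: (6,1)# 0/0 ✓ · (6,5)# 0/1 ✗
Unsatisfied: (0,0), (1,0), (1,1), (2,2), (2,3), (2,4), (2,5), (3,0), (3,1), (3,2), (4,2), (4,4), (4,5), (5,4), (5,5), (6,5) — 16 in total.

16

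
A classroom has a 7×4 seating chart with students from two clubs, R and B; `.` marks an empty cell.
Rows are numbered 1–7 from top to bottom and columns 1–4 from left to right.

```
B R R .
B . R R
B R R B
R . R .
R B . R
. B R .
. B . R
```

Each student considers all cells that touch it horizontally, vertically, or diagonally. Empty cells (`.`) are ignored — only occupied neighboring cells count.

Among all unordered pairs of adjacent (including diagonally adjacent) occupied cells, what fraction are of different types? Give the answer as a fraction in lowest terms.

4/9

Scan each occupied cell's neighbors to the right and below (and the two forward diagonals) so each pair is counted once.
Row 1: B(1,1)–R(1,2)≠ B(1,1)–B(2,1)= R(1,2)–R(1,3)= R(1,2)–R(2,3)= R(1,2)–B(2,1)≠ R(1,3)–R(2,3)= R(1,3)–R(2,4)=  → 2/7 unlike.
Row 2: B(2,1)–B(3,1)= B(2,1)–R(3,2)≠ R(2,3)–R(2,4)= R(2,3)–R(3,3)= R(2,3)–B(3,4)≠ R(2,3)–R(3,2)= R(2,4)–B(3,4)≠ R(2,4)–R(3,3)=  → 3/8 unlike.
Row 3: B(3,1)–R(3,2)≠ B(3,1)–R(4,1)≠ R(3,2)–R(3,3)= R(3,2)–R(4,3)= R(3,2)–R(4,1)= R(3,3)–B(3,4)≠ R(3,3)–R(4,3)= B(3,4)–R(4,3)≠  → 4/8 unlike.
Row 4: R(4,1)–R(5,1)= R(4,1)–B(5,2)≠ R(4,3)–R(5,4)= R(4,3)–B(5,2)≠  → 2/4 unlike.
Row 5: R(5,1)–B(5,2)≠ R(5,1)–B(6,2)≠ B(5,2)–B(6,2)= B(5,2)–R(6,3)≠ R(5,4)–R(6,3)=  → 3/5 unlike.
Row 6: B(6,2)–R(6,3)≠ B(6,2)–B(7,2)= R(6,3)–R(7,4)= R(6,3)–B(7,2)≠  → 2/4 unlike.
Total adjacent occupied pairs: 36; unlike-type pairs: 16.
16/36 reduces to 4/9.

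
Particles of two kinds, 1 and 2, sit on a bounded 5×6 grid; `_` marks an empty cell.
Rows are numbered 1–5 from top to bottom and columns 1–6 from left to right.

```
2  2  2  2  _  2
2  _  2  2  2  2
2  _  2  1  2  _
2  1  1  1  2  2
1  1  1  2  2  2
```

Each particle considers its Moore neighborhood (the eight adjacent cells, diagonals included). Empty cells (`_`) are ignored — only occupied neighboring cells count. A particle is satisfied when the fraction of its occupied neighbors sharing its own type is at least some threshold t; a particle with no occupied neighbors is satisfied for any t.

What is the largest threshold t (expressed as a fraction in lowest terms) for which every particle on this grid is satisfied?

1/4

Row 1: (1,1)2 2/2 · (1,2)2 4/4 · (1,3)2 4/4 · (1,4)2 4/4 · (1,6)2 2/2
Row 2: (2,1)2 3/3 · (2,3)2 5/6 · (2,4)2 6/7 · (2,5)2 5/6 · (2,6)2 3/3
Row 3: (3,1)2 2/3 · (3,3)2 2/6 · (3,4)1 2/8 · (3,5)2 5/7
Row 4: (4,1)2 1/4 · (4,2)1 4/7 · (4,3)1 5/7 · (4,4)1 3/8 · (4,5)2 5/7 · (4,6)2 4/4
Row 5: (5,1)1 2/3 · (5,2)1 4/5 · (5,3)1 4/5 · (5,4)2 2/5 · (5,5)2 4/5 · (5,6)2 3/3
The smallest same-type fraction is 2/8 at (3,4), which reduces to 1/4. Any threshold above that leaves this particle unsatisfied.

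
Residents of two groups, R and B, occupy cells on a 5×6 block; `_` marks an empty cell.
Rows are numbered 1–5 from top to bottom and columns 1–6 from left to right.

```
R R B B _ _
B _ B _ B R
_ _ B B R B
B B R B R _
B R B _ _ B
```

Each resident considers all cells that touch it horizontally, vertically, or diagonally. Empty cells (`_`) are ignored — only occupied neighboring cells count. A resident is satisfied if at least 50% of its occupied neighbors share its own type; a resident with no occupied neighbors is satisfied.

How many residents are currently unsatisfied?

9

(1,1)R 1/2 satisfied
(1,2)R 1/4 not
(1,3)B 2/3 satisfied
(1,4)B 3/3 satisfied
(2,1)B 0/2 not
(2,3)B 4/5 satisfied
(2,5)B 3/5 satisfied
(2,6)R 1/3 not
(3,3)B 4/5 satisfied
(3,4)B 4/7 satisfied
(3,5)R 2/6 not
(3,6)B 1/4 not
(4,1)B 2/3 satisfied
(4,2)B 4/6 satisfied
(4,3)R 1/6 not
(4,4)B 3/6 satisfied
(4,5)R 1/5 not
(5,1)B 2/3 satisfied
(5,2)R 1/5 not
(5,3)B 2/4 satisfied
(5,6)B 0/1 not
Unsatisfied: (1,2), (2,1), (2,6), (3,5), (3,6), (4,3), (4,5), (5,2), (5,6) — 9 in total.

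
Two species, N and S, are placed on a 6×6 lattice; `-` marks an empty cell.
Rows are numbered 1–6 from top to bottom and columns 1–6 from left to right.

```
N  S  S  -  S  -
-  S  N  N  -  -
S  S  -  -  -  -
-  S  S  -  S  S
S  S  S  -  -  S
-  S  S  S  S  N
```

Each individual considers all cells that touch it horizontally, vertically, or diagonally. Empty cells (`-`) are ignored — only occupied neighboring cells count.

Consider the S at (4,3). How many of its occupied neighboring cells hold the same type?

4

Occupied neighbors of (4,3): (3,2)=S, (4,2)=S, (5,2)=S, (5,3)=S.
Same type (S): 4 of 4.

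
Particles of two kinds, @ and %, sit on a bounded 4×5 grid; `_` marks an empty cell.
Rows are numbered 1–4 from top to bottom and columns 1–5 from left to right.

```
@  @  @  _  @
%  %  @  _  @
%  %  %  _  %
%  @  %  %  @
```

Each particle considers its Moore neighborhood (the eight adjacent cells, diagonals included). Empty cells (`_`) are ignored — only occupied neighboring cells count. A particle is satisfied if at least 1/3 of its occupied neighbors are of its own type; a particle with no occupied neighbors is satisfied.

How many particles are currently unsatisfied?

2

(1,1)@ 1/3 ✓
(1,2)@ 3/5 ✓
(1,3)@ 2/3 ✓
(1,5)@ 1/1 ✓
(2,1)% 3/5 ✓
(2,2)% 4/8 ✓
(2,3)@ 2/5 ✓
(2,5)@ 1/2 ✓
(3,1)% 4/5 ✓
(3,2)% 6/8 ✓
(3,3)% 4/6 ✓
(3,5)% 1/3 ✓
(4,1)% 2/3 ✓
(4,2)@ 0/5 ✗
(4,3)% 3/4 ✓
(4,4)% 3/4 ✓
(4,5)@ 0/2 ✗
Unsatisfied: (4,2), (4,5) — 2 in total.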